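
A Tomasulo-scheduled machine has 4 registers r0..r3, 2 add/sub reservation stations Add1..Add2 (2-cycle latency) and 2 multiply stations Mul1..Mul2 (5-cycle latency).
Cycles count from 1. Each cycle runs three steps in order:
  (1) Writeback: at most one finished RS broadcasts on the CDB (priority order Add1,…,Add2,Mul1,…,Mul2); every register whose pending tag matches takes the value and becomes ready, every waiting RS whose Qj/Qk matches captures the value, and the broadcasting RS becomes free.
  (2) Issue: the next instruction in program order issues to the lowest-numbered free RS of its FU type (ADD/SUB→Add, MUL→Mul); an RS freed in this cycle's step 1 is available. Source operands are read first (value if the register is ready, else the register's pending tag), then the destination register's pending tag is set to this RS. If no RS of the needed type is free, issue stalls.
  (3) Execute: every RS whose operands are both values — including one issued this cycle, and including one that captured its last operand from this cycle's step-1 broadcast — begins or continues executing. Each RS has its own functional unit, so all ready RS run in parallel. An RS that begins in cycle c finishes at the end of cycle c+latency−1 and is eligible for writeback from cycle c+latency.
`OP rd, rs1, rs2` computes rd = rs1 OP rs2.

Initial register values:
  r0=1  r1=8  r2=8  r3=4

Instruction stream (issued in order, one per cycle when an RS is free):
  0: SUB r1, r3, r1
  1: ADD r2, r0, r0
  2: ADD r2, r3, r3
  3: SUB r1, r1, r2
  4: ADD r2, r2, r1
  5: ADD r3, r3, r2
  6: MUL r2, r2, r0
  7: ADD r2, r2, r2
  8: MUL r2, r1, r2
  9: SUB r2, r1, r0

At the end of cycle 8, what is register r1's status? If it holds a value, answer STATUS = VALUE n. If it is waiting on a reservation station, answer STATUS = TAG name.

STATUS = VALUE -12

cycle 1: issue SUB r1<-Add1 // r0:1,r1:Add1,r2:8,r3:4
cycle 2: issue ADD r2<-Add2 // r0:1,r1:Add1,r2:Add2,r3:4
cycle 3: CDB Add1=-4; issue ADD r2<-Add1 // r0:1,r1:-4,r2:Add1,r3:4
cycle 4: CDB Add2=2; issue SUB r1<-Add2 // r0:1,r1:Add2,r2:Add1,r3:4
cycle 5: CDB Add1=8; issue ADD r2<-Add1 // r0:1,r1:Add2,r2:Add1,r3:4
cycle 6: stall // r0:1,r1:Add2,r2:Add1,r3:4
cycle 7: CDB Add2=-12; issue ADD r3<-Add2 // r0:1,r1:-12,r2:Add1,r3:Add2
cycle 8: issue MUL r2<-Mul1 // r0:1,r1:-12,r2:Mul1,r3:Add2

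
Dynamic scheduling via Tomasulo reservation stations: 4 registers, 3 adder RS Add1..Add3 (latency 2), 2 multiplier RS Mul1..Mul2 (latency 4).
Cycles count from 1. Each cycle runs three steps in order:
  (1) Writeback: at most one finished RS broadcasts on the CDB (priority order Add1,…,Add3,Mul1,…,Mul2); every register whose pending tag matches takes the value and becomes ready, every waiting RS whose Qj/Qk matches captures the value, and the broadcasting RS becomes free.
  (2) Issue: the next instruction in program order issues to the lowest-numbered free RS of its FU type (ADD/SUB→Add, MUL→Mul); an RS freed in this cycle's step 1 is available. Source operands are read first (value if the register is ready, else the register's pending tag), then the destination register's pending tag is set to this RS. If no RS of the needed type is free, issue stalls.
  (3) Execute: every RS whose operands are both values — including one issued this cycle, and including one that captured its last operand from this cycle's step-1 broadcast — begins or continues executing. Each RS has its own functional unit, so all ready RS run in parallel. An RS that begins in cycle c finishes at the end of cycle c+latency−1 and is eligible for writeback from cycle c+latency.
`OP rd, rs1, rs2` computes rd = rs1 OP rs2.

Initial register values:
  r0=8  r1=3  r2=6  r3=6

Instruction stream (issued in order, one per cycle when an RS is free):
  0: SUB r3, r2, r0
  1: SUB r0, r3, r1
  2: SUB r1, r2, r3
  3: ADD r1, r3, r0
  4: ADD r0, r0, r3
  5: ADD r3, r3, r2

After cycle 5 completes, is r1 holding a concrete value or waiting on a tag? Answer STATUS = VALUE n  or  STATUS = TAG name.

  c1: issue SUB r3<-Add1  regs: r0:8,r1:3,r2:6,r3:Add1
  c2: issue SUB r0<-Add2  regs: r0:Add2,r1:3,r2:6,r3:Add1
  c3: CDB Add1=-2; issue SUB r1<-Add1  regs: r0:Add2,r1:Add1,r2:6,r3:-2
  c4: issue ADD r1<-Add3  regs: r0:Add2,r1:Add3,r2:6,r3:-2
  c5: CDB Add1=8; issue ADD r0<-Add1  regs: r0:Add1,r1:Add3,r2:6,r3:-2

STATUS = TAG Add3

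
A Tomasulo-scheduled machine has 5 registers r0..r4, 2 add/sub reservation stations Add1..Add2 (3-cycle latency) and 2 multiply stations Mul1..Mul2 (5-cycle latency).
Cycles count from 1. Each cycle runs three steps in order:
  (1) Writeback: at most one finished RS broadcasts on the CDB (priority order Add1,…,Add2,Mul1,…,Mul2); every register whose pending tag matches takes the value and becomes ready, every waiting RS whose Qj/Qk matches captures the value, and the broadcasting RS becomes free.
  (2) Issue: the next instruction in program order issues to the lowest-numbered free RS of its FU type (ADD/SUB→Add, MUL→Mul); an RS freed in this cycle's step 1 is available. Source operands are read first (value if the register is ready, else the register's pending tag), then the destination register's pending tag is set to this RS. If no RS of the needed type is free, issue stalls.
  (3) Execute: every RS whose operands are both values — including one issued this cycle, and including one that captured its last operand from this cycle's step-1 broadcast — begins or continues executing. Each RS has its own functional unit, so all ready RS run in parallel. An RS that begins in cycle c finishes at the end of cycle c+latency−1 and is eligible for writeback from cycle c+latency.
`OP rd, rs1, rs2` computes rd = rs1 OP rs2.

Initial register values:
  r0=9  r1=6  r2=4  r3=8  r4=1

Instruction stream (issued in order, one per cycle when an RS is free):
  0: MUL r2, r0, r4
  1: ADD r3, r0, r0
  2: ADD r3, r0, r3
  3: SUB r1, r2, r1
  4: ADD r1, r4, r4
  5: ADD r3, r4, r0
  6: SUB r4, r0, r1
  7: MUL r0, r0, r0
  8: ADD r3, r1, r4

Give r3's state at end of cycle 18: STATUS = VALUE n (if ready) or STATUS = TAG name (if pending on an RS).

cycle 1: issue MUL r2<-Mul1 // r0:9,r1:6,r2:Mul1,r3:8,r4:1
cycle 2: issue ADD r3<-Add1 // r0:9,r1:6,r2:Mul1,r3:Add1,r4:1
cycle 3: issue ADD r3<-Add2 // r0:9,r1:6,r2:Mul1,r3:Add2,r4:1
cycle 4: stall // r0:9,r1:6,r2:Mul1,r3:Add2,r4:1
cycle 5: CDB Add1=18; issue SUB r1<-Add1 // r0:9,r1:Add1,r2:Mul1,r3:Add2,r4:1
cycle 6: CDB Mul1=9; stall // r0:9,r1:Add1,r2:9,r3:Add2,r4:1
cycle 7: stall // r0:9,r1:Add1,r2:9,r3:Add2,r4:1
cycle 8: CDB Add2=27; issue ADD r1<-Add2 // r0:9,r1:Add2,r2:9,r3:27,r4:1
cycle 9: CDB Add1=3; issue ADD r3<-Add1 // r0:9,r1:Add2,r2:9,r3:Add1,r4:1
cycle 10: stall // r0:9,r1:Add2,r2:9,r3:Add1,r4:1
cycle 11: CDB Add2=2; issue SUB r4<-Add2 // r0:9,r1:2,r2:9,r3:Add1,r4:Add2
cycle 12: CDB Add1=10; issue MUL r0<-Mul1 // r0:Mul1,r1:2,r2:9,r3:10,r4:Add2
cycle 13: issue ADD r3<-Add1 // r0:Mul1,r1:2,r2:9,r3:Add1,r4:Add2
cycle 14: CDB Add2=7 // r0:Mul1,r1:2,r2:9,r3:Add1,r4:7
cycle 15: - // r0:Mul1,r1:2,r2:9,r3:Add1,r4:7
cycle 16: - // r0:Mul1,r1:2,r2:9,r3:Add1,r4:7
cycle 17: CDB Add1=9 // r0:Mul1,r1:2,r2:9,r3:9,r4:7
cycle 18: CDB Mul1=81 // r0:81,r1:2,r2:9,r3:9,r4:7

STATUS = VALUE 9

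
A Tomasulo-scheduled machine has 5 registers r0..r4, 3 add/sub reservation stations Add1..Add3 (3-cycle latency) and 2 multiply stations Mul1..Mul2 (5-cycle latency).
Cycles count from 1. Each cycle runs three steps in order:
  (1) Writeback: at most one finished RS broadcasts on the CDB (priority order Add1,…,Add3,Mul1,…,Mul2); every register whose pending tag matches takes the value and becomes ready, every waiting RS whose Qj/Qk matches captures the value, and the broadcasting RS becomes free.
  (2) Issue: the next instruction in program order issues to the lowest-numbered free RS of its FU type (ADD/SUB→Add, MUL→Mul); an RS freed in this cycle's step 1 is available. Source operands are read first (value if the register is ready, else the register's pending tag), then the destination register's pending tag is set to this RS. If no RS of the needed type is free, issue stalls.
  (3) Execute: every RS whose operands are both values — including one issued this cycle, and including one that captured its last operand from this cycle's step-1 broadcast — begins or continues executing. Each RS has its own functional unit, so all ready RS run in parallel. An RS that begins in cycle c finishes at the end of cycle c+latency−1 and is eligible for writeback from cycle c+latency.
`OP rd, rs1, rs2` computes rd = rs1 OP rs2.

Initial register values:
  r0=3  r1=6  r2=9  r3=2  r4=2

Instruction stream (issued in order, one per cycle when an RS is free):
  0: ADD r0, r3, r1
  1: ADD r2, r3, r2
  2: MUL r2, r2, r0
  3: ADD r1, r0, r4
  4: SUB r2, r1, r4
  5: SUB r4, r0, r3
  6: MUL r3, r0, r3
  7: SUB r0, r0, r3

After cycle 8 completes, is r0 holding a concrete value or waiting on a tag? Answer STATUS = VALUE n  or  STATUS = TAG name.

c1: issue ADD r0<-Add1 | r0:Add1,r1:6,r2:9,r3:2,r4:2
c2: issue ADD r2<-Add2 | r0:Add1,r1:6,r2:Add2,r3:2,r4:2
c3: issue MUL r2<-Mul1 | r0:Add1,r1:6,r2:Mul1,r3:2,r4:2
c4: CDB Add1=8; issue ADD r1<-Add1 | r0:8,r1:Add1,r2:Mul1,r3:2,r4:2
c5: CDB Add2=11; issue SUB r2<-Add2 | r0:8,r1:Add1,r2:Add2,r3:2,r4:2
c6: issue SUB r4<-Add3 | r0:8,r1:Add1,r2:Add2,r3:2,r4:Add3
c7: CDB Add1=10; issue MUL r3<-Mul2 | r0:8,r1:10,r2:Add2,r3:Mul2,r4:Add3
c8: issue SUB r0<-Add1 | r0:Add1,r1:10,r2:Add2,r3:Mul2,r4:Add3

STATUS = TAG Add1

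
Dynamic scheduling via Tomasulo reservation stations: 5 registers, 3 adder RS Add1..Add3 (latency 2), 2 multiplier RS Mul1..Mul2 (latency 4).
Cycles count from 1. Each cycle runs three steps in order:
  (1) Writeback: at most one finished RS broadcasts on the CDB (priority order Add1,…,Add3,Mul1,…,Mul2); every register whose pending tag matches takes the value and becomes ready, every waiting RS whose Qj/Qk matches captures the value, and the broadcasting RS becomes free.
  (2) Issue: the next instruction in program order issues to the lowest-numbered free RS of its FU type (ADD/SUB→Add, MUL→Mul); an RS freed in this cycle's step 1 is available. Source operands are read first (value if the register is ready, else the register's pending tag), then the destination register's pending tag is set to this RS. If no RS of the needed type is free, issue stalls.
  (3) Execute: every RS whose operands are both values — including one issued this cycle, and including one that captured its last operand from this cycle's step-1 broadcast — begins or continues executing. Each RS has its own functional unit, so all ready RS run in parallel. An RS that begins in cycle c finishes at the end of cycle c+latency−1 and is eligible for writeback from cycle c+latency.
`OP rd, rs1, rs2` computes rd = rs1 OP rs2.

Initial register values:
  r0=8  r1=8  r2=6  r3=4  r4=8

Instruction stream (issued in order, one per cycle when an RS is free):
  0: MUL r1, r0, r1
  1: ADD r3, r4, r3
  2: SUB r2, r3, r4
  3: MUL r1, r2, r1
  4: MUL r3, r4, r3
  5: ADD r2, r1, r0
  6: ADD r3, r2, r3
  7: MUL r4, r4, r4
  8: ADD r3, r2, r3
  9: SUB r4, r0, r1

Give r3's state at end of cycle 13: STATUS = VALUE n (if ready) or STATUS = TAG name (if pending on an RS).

cycle 1: issue MUL r1<-Mul1 // r0:8,r1:Mul1,r2:6,r3:4,r4:8
cycle 2: issue ADD r3<-Add1 // r0:8,r1:Mul1,r2:6,r3:Add1,r4:8
cycle 3: issue SUB r2<-Add2 // r0:8,r1:Mul1,r2:Add2,r3:Add1,r4:8
cycle 4: CDB Add1=12; issue MUL r1<-Mul2 // r0:8,r1:Mul2,r2:Add2,r3:12,r4:8
cycle 5: CDB Mul1=64; issue MUL r3<-Mul1 // r0:8,r1:Mul2,r2:Add2,r3:Mul1,r4:8
cycle 6: CDB Add2=4; issue ADD r2<-Add1 // r0:8,r1:Mul2,r2:Add1,r3:Mul1,r4:8
cycle 7: issue ADD r3<-Add2 // r0:8,r1:Mul2,r2:Add1,r3:Add2,r4:8
cycle 8: stall // r0:8,r1:Mul2,r2:Add1,r3:Add2,r4:8
cycle 9: CDB Mul1=96; issue MUL r4<-Mul1 // r0:8,r1:Mul2,r2:Add1,r3:Add2,r4:Mul1
cycle 10: CDB Mul2=256; issue ADD r3<-Add3 // r0:8,r1:256,r2:Add1,r3:Add3,r4:Mul1
cycle 11: stall // r0:8,r1:256,r2:Add1,r3:Add3,r4:Mul1
cycle 12: CDB Add1=264; issue SUB r4<-Add1 // r0:8,r1:256,r2:264,r3:Add3,r4:Add1
cycle 13: CDB Mul1=64 // r0:8,r1:256,r2:264,r3:Add3,r4:Add1

STATUS = TAG Add3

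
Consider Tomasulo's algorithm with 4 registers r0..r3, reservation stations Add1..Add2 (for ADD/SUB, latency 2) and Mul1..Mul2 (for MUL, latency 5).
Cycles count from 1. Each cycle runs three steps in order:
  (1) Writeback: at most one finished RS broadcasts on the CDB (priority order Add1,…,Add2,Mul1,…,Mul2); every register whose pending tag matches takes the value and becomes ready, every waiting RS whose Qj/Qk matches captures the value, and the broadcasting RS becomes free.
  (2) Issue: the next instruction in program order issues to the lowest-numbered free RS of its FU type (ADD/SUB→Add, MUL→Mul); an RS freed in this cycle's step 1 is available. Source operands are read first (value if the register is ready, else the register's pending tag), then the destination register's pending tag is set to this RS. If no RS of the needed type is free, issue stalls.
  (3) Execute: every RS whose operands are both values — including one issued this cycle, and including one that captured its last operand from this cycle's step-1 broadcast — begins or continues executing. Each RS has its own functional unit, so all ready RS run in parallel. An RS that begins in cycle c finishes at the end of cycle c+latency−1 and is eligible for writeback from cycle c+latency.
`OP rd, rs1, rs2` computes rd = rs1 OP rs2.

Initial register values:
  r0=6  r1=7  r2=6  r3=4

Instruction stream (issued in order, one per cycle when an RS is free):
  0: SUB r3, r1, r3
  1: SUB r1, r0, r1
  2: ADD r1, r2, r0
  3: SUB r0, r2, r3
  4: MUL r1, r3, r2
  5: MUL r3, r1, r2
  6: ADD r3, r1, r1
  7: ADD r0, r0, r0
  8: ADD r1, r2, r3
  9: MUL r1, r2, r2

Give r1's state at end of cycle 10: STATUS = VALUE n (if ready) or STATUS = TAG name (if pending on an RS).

STATUS = TAG Add2

cycle 1: issue SUB r3<-Add1 // r0:6,r1:7,r2:6,r3:Add1
cycle 2: issue SUB r1<-Add2 // r0:6,r1:Add2,r2:6,r3:Add1
cycle 3: CDB Add1=3; issue ADD r1<-Add1 // r0:6,r1:Add1,r2:6,r3:3
cycle 4: CDB Add2=-1; issue SUB r0<-Add2 // r0:Add2,r1:Add1,r2:6,r3:3
cycle 5: CDB Add1=12; issue MUL r1<-Mul1 // r0:Add2,r1:Mul1,r2:6,r3:3
cycle 6: CDB Add2=3; issue MUL r3<-Mul2 // r0:3,r1:Mul1,r2:6,r3:Mul2
cycle 7: issue ADD r3<-Add1 // r0:3,r1:Mul1,r2:6,r3:Add1
cycle 8: issue ADD r0<-Add2 // r0:Add2,r1:Mul1,r2:6,r3:Add1
cycle 9: stall // r0:Add2,r1:Mul1,r2:6,r3:Add1
cycle 10: CDB Add2=6; issue ADD r1<-Add2 // r0:6,r1:Add2,r2:6,r3:Add1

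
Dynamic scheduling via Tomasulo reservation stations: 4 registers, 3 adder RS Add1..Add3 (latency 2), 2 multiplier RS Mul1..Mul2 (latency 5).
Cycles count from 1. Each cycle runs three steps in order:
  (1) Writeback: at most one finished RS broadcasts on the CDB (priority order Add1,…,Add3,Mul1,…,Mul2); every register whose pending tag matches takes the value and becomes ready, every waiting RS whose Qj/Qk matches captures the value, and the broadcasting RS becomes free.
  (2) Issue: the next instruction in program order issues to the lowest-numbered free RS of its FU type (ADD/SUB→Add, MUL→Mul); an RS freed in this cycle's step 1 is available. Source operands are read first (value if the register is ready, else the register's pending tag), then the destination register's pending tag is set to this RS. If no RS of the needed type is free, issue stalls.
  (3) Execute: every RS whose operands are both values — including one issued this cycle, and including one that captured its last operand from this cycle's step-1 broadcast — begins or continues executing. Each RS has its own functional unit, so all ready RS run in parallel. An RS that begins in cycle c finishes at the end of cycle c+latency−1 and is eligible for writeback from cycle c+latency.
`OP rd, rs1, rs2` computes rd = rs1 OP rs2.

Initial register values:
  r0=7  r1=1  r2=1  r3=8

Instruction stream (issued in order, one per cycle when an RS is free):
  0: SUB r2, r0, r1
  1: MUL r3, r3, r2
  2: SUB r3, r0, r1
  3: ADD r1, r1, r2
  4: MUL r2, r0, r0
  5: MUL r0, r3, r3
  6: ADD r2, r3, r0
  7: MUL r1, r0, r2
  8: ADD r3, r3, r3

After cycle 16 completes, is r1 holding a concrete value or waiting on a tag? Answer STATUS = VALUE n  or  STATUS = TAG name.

STATUS = TAG Mul2

cycle 1: issue SUB r2<-Add1 // r0:7,r1:1,r2:Add1,r3:8
cycle 2: issue MUL r3<-Mul1 // r0:7,r1:1,r2:Add1,r3:Mul1
cycle 3: CDB Add1=6; issue SUB r3<-Add1 // r0:7,r1:1,r2:6,r3:Add1
cycle 4: issue ADD r1<-Add2 // r0:7,r1:Add2,r2:6,r3:Add1
cycle 5: CDB Add1=6; issue MUL r2<-Mul2 // r0:7,r1:Add2,r2:Mul2,r3:6
cycle 6: CDB Add2=7; stall // r0:7,r1:7,r2:Mul2,r3:6
cycle 7: stall // r0:7,r1:7,r2:Mul2,r3:6
cycle 8: CDB Mul1=48; issue MUL r0<-Mul1 // r0:Mul1,r1:7,r2:Mul2,r3:6
cycle 9: issue ADD r2<-Add1 // r0:Mul1,r1:7,r2:Add1,r3:6
cycle 10: CDB Mul2=49; issue MUL r1<-Mul2 // r0:Mul1,r1:Mul2,r2:Add1,r3:6
cycle 11: issue ADD r3<-Add2 // r0:Mul1,r1:Mul2,r2:Add1,r3:Add2
cycle 12: - // r0:Mul1,r1:Mul2,r2:Add1,r3:Add2
cycle 13: CDB Add2=12 // r0:Mul1,r1:Mul2,r2:Add1,r3:12
cycle 14: CDB Mul1=36 // r0:36,r1:Mul2,r2:Add1,r3:12
cycle 15: - // r0:36,r1:Mul2,r2:Add1,r3:12
cycle 16: CDB Add1=42 // r0:36,r1:Mul2,r2:42,r3:12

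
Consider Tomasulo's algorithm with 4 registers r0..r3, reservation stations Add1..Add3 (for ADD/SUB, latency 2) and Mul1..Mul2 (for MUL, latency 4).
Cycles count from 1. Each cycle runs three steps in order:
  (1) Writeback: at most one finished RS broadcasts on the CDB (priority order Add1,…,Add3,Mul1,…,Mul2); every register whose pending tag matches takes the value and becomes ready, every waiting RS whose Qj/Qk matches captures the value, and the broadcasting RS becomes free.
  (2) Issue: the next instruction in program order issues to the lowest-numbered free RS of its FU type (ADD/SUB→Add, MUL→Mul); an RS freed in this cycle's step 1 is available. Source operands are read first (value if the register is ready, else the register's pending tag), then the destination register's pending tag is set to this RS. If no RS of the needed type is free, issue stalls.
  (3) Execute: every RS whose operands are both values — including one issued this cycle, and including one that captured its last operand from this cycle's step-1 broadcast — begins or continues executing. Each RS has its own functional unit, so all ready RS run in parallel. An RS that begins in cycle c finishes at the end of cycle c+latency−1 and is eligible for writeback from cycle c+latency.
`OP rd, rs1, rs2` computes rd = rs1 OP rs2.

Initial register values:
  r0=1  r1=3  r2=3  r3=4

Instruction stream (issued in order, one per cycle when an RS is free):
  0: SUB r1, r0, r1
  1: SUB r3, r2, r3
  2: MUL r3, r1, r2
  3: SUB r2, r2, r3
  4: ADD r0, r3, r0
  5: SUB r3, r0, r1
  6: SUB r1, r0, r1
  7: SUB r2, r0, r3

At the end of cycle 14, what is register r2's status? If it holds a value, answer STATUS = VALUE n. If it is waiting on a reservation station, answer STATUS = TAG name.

  c1: issue SUB r1<-Add1  regs: r0:1,r1:Add1,r2:3,r3:4
  c2: issue SUB r3<-Add2  regs: r0:1,r1:Add1,r2:3,r3:Add2
  c3: CDB Add1=-2; issue MUL r3<-Mul1  regs: r0:1,r1:-2,r2:3,r3:Mul1
  c4: CDB Add2=-1; issue SUB r2<-Add1  regs: r0:1,r1:-2,r2:Add1,r3:Mul1
  c5: issue ADD r0<-Add2  regs: r0:Add2,r1:-2,r2:Add1,r3:Mul1
  c6: issue SUB r3<-Add3  regs: r0:Add2,r1:-2,r2:Add1,r3:Add3
  c7: CDB Mul1=-6; stall  regs: r0:Add2,r1:-2,r2:Add1,r3:Add3
  c8: stall  regs: r0:Add2,r1:-2,r2:Add1,r3:Add3
  c9: CDB Add1=9; issue SUB r1<-Add1  regs: r0:Add2,r1:Add1,r2:9,r3:Add3
  c10: CDB Add2=-5; issue SUB r2<-Add2  regs: r0:-5,r1:Add1,r2:Add2,r3:Add3
  c11: -  regs: r0:-5,r1:Add1,r2:Add2,r3:Add3
  c12: CDB Add1=-3  regs: r0:-5,r1:-3,r2:Add2,r3:Add3
  c13: CDB Add3=-3  regs: r0:-5,r1:-3,r2:Add2,r3:-3
  c14: -  regs: r0:-5,r1:-3,r2:Add2,r3:-3

STATUS = TAG Add2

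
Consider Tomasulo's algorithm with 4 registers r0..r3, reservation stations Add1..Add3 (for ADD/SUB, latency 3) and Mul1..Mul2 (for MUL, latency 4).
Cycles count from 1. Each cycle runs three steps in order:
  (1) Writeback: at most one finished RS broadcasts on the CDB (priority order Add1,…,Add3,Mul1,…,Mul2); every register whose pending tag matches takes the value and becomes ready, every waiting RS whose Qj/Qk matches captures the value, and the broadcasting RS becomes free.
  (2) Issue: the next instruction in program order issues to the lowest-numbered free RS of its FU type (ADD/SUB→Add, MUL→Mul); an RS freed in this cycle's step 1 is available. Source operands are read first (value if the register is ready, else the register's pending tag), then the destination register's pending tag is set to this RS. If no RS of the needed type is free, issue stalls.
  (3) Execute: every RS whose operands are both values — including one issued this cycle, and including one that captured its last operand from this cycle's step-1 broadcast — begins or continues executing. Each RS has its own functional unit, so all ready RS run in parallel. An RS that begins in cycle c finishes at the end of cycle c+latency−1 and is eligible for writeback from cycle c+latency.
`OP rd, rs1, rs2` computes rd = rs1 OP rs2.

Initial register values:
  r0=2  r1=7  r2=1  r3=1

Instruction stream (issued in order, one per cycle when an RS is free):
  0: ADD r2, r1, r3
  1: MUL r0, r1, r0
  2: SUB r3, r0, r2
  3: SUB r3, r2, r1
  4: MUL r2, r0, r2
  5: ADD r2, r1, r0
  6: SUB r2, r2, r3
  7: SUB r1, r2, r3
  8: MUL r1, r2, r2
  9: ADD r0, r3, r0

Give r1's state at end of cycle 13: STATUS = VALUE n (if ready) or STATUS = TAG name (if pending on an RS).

STATUS = TAG Mul1

  c1: issue ADD r2<-Add1  regs: r0:2,r1:7,r2:Add1,r3:1
  c2: issue MUL r0<-Mul1  regs: r0:Mul1,r1:7,r2:Add1,r3:1
  c3: issue SUB r3<-Add2  regs: r0:Mul1,r1:7,r2:Add1,r3:Add2
  c4: CDB Add1=8; issue SUB r3<-Add1  regs: r0:Mul1,r1:7,r2:8,r3:Add1
  c5: issue MUL r2<-Mul2  regs: r0:Mul1,r1:7,r2:Mul2,r3:Add1
  c6: CDB Mul1=14; issue ADD r2<-Add3  regs: r0:14,r1:7,r2:Add3,r3:Add1
  c7: CDB Add1=1; issue SUB r2<-Add1  regs: r0:14,r1:7,r2:Add1,r3:1
  c8: stall  regs: r0:14,r1:7,r2:Add1,r3:1
  c9: CDB Add2=6; issue SUB r1<-Add2  regs: r0:14,r1:Add2,r2:Add1,r3:1
  c10: CDB Add3=21; issue MUL r1<-Mul1  regs: r0:14,r1:Mul1,r2:Add1,r3:1
  c11: CDB Mul2=112; issue ADD r0<-Add3  regs: r0:Add3,r1:Mul1,r2:Add1,r3:1
  c12: -  regs: r0:Add3,r1:Mul1,r2:Add1,r3:1
  c13: CDB Add1=20  regs: r0:Add3,r1:Mul1,r2:20,r3:1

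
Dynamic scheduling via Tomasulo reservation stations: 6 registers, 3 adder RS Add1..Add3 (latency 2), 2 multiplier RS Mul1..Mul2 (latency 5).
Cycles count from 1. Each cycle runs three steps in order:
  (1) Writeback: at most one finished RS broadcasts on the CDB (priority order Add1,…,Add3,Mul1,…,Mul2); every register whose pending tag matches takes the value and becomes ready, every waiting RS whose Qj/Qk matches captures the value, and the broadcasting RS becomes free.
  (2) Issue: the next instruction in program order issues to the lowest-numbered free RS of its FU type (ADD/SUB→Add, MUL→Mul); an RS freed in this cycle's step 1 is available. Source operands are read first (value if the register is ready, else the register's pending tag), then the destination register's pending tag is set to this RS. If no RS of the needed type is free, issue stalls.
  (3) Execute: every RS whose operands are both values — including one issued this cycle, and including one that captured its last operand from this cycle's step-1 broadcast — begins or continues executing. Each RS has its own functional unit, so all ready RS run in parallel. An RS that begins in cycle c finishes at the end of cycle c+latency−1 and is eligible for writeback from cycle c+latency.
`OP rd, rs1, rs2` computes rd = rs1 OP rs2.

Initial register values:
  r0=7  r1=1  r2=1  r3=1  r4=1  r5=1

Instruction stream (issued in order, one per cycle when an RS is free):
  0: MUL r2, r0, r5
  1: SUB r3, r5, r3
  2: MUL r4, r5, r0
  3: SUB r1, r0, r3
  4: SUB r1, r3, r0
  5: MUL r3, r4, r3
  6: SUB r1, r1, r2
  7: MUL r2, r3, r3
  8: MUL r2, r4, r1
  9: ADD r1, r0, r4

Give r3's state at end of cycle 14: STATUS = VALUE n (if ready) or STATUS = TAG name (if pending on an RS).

STATUS = VALUE 0

c1: issue MUL r2<-Mul1 | r0:7,r1:1,r2:Mul1,r3:1,r4:1,r5:1
c2: issue SUB r3<-Add1 | r0:7,r1:1,r2:Mul1,r3:Add1,r4:1,r5:1
c3: issue MUL r4<-Mul2 | r0:7,r1:1,r2:Mul1,r3:Add1,r4:Mul2,r5:1
c4: CDB Add1=0; issue SUB r1<-Add1 | r0:7,r1:Add1,r2:Mul1,r3:0,r4:Mul2,r5:1
c5: issue SUB r1<-Add2 | r0:7,r1:Add2,r2:Mul1,r3:0,r4:Mul2,r5:1
c6: CDB Add1=7; stall | r0:7,r1:Add2,r2:Mul1,r3:0,r4:Mul2,r5:1
c7: CDB Add2=-7; stall | r0:7,r1:-7,r2:Mul1,r3:0,r4:Mul2,r5:1
c8: CDB Mul1=7; issue MUL r3<-Mul1 | r0:7,r1:-7,r2:7,r3:Mul1,r4:Mul2,r5:1
c9: CDB Mul2=7; issue SUB r1<-Add1 | r0:7,r1:Add1,r2:7,r3:Mul1,r4:7,r5:1
c10: issue MUL r2<-Mul2 | r0:7,r1:Add1,r2:Mul2,r3:Mul1,r4:7,r5:1
c11: CDB Add1=-14; stall | r0:7,r1:-14,r2:Mul2,r3:Mul1,r4:7,r5:1
c12: stall | r0:7,r1:-14,r2:Mul2,r3:Mul1,r4:7,r5:1
c13: stall | r0:7,r1:-14,r2:Mul2,r3:Mul1,r4:7,r5:1
c14: CDB Mul1=0; issue MUL r2<-Mul1 | r0:7,r1:-14,r2:Mul1,r3:0,r4:7,r5:1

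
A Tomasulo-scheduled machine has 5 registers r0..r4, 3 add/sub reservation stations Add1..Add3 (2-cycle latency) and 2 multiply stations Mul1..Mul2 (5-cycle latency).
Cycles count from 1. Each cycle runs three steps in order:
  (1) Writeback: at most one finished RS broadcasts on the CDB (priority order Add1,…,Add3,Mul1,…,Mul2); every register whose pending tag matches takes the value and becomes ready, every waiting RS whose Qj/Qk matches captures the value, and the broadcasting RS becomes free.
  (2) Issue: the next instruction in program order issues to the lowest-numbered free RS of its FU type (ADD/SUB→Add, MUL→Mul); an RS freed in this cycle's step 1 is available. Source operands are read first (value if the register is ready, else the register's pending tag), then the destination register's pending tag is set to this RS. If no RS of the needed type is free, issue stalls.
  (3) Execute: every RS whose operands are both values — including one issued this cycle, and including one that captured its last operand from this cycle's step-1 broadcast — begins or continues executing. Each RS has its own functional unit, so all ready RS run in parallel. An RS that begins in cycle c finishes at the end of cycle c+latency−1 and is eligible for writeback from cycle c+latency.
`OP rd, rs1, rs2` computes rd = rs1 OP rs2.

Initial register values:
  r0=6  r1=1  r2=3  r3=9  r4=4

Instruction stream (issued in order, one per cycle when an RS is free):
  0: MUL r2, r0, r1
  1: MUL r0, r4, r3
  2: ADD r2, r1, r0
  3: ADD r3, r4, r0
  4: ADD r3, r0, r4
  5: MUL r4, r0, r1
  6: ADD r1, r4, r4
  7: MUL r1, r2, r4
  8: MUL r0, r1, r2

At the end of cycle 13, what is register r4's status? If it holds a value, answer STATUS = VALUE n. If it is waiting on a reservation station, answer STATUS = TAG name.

STATUS = VALUE 36

c1: issue MUL r2<-Mul1 | r0:6,r1:1,r2:Mul1,r3:9,r4:4
c2: issue MUL r0<-Mul2 | r0:Mul2,r1:1,r2:Mul1,r3:9,r4:4
c3: issue ADD r2<-Add1 | r0:Mul2,r1:1,r2:Add1,r3:9,r4:4
c4: issue ADD r3<-Add2 | r0:Mul2,r1:1,r2:Add1,r3:Add2,r4:4
c5: issue ADD r3<-Add3 | r0:Mul2,r1:1,r2:Add1,r3:Add3,r4:4
c6: CDB Mul1=6; issue MUL r4<-Mul1 | r0:Mul2,r1:1,r2:Add1,r3:Add3,r4:Mul1
c7: CDB Mul2=36; stall | r0:36,r1:1,r2:Add1,r3:Add3,r4:Mul1
c8: stall | r0:36,r1:1,r2:Add1,r3:Add3,r4:Mul1
c9: CDB Add1=37; issue ADD r1<-Add1 | r0:36,r1:Add1,r2:37,r3:Add3,r4:Mul1
c10: CDB Add2=40; issue MUL r1<-Mul2 | r0:36,r1:Mul2,r2:37,r3:Add3,r4:Mul1
c11: CDB Add3=40; stall | r0:36,r1:Mul2,r2:37,r3:40,r4:Mul1
c12: CDB Mul1=36; issue MUL r0<-Mul1 | r0:Mul1,r1:Mul2,r2:37,r3:40,r4:36
c13: - | r0:Mul1,r1:Mul2,r2:37,r3:40,r4:36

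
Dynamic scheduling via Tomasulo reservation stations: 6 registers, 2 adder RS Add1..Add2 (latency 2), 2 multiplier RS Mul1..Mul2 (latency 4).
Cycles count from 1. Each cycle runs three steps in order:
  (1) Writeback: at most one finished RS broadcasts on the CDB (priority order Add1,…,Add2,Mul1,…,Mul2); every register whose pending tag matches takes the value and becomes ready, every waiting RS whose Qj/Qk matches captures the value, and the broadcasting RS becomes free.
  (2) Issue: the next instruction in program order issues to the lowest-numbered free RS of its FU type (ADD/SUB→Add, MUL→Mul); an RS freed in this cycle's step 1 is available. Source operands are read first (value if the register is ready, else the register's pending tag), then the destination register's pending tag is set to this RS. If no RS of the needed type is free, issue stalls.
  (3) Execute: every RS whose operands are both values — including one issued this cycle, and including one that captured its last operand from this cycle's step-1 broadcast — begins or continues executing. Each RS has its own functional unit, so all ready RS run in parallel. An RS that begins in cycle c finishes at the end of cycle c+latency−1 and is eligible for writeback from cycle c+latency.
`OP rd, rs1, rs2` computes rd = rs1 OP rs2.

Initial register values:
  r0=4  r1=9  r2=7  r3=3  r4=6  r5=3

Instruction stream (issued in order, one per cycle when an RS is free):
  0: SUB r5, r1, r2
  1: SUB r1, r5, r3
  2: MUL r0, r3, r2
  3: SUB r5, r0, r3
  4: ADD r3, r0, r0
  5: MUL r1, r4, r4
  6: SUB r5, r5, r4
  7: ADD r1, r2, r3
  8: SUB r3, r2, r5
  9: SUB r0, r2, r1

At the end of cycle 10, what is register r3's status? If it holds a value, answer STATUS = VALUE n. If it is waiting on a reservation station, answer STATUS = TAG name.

c1: issue SUB r5<-Add1 | r0:4,r1:9,r2:7,r3:3,r4:6,r5:Add1
c2: issue SUB r1<-Add2 | r0:4,r1:Add2,r2:7,r3:3,r4:6,r5:Add1
c3: CDB Add1=2; issue MUL r0<-Mul1 | r0:Mul1,r1:Add2,r2:7,r3:3,r4:6,r5:2
c4: issue SUB r5<-Add1 | r0:Mul1,r1:Add2,r2:7,r3:3,r4:6,r5:Add1
c5: CDB Add2=-1; issue ADD r3<-Add2 | r0:Mul1,r1:-1,r2:7,r3:Add2,r4:6,r5:Add1
c6: issue MUL r1<-Mul2 | r0:Mul1,r1:Mul2,r2:7,r3:Add2,r4:6,r5:Add1
c7: CDB Mul1=21; stall | r0:21,r1:Mul2,r2:7,r3:Add2,r4:6,r5:Add1
c8: stall | r0:21,r1:Mul2,r2:7,r3:Add2,r4:6,r5:Add1
c9: CDB Add1=18; issue SUB r5<-Add1 | r0:21,r1:Mul2,r2:7,r3:Add2,r4:6,r5:Add1
c10: CDB Add2=42; issue ADD r1<-Add2 | r0:21,r1:Add2,r2:7,r3:42,r4:6,r5:Add1

STATUS = VALUE 42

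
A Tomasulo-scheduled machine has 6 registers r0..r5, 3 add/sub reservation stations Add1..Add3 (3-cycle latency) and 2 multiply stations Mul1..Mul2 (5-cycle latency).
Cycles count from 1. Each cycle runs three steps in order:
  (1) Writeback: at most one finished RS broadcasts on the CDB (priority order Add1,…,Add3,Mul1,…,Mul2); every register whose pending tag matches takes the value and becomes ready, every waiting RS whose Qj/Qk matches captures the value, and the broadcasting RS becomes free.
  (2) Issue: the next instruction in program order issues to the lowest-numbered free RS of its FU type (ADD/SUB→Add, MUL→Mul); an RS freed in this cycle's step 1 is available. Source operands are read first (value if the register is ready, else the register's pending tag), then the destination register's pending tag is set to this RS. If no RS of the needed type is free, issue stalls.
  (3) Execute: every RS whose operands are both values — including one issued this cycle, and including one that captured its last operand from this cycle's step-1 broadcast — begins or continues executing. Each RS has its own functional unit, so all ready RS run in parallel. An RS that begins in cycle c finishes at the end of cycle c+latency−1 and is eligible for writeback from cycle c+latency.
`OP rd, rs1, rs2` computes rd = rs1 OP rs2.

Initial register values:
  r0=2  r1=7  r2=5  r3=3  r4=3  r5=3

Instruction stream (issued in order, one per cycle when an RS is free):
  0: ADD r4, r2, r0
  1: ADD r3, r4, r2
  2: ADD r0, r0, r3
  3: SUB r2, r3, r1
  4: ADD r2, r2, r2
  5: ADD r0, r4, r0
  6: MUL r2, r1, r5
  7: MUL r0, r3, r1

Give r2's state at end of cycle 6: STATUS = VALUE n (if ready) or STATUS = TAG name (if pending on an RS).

STATUS = TAG Add1

  c1: issue ADD r4<-Add1  regs: r0:2,r1:7,r2:5,r3:3,r4:Add1,r5:3
  c2: issue ADD r3<-Add2  regs: r0:2,r1:7,r2:5,r3:Add2,r4:Add1,r5:3
  c3: issue ADD r0<-Add3  regs: r0:Add3,r1:7,r2:5,r3:Add2,r4:Add1,r5:3
  c4: CDB Add1=7; issue SUB r2<-Add1  regs: r0:Add3,r1:7,r2:Add1,r3:Add2,r4:7,r5:3
  c5: stall  regs: r0:Add3,r1:7,r2:Add1,r3:Add2,r4:7,r5:3
  c6: stall  regs: r0:Add3,r1:7,r2:Add1,r3:Add2,r4:7,r5:3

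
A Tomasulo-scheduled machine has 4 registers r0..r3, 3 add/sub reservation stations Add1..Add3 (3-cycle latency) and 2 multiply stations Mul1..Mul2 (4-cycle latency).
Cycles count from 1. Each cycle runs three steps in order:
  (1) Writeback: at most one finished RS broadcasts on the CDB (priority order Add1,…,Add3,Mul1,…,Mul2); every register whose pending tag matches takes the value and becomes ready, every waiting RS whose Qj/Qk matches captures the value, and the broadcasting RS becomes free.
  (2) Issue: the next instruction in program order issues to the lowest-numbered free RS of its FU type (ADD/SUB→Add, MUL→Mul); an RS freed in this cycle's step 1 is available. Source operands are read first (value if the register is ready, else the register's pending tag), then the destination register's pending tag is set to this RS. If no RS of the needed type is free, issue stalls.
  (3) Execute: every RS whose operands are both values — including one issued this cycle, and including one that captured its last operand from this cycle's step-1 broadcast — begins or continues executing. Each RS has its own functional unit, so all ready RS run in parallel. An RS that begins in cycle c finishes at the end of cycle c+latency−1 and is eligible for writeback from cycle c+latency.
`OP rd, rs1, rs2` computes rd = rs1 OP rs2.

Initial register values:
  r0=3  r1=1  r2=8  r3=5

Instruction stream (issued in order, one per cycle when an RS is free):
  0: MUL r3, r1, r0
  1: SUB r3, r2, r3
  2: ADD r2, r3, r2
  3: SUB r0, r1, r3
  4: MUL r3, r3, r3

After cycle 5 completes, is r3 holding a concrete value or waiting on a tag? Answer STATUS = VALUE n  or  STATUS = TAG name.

STATUS = TAG Mul1

  c1: issue MUL r3<-Mul1  regs: r0:3,r1:1,r2:8,r3:Mul1
  c2: issue SUB r3<-Add1  regs: r0:3,r1:1,r2:8,r3:Add1
  c3: issue ADD r2<-Add2  regs: r0:3,r1:1,r2:Add2,r3:Add1
  c4: issue SUB r0<-Add3  regs: r0:Add3,r1:1,r2:Add2,r3:Add1
  c5: CDB Mul1=3; issue MUL r3<-Mul1  regs: r0:Add3,r1:1,r2:Add2,r3:Mul1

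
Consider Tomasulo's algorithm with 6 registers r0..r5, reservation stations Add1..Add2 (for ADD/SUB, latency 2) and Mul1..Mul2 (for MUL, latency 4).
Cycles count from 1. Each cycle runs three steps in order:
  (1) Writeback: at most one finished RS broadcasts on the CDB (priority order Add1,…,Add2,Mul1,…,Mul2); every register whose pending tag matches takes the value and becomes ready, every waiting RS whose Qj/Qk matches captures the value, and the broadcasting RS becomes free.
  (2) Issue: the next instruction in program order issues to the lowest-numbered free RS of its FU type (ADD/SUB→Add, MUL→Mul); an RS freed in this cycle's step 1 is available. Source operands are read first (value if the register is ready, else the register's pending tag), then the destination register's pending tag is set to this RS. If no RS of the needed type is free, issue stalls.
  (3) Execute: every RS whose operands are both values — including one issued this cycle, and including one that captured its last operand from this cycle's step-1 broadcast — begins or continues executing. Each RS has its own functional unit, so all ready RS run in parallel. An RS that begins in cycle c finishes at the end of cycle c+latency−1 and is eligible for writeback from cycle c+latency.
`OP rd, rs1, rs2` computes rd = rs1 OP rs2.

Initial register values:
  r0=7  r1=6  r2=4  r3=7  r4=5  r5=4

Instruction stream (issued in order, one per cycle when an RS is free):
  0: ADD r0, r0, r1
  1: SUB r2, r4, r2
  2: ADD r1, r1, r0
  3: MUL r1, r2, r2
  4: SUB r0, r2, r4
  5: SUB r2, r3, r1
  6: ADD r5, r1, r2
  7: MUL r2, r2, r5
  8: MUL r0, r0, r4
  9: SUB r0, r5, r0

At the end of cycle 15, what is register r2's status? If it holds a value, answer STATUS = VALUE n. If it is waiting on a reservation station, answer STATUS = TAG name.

cycle 1: issue ADD r0<-Add1 // r0:Add1,r1:6,r2:4,r3:7,r4:5,r5:4
cycle 2: issue SUB r2<-Add2 // r0:Add1,r1:6,r2:Add2,r3:7,r4:5,r5:4
cycle 3: CDB Add1=13; issue ADD r1<-Add1 // r0:13,r1:Add1,r2:Add2,r3:7,r4:5,r5:4
cycle 4: CDB Add2=1; issue MUL r1<-Mul1 // r0:13,r1:Mul1,r2:1,r3:7,r4:5,r5:4
cycle 5: CDB Add1=19; issue SUB r0<-Add1 // r0:Add1,r1:Mul1,r2:1,r3:7,r4:5,r5:4
cycle 6: issue SUB r2<-Add2 // r0:Add1,r1:Mul1,r2:Add2,r3:7,r4:5,r5:4
cycle 7: CDB Add1=-4; issue ADD r5<-Add1 // r0:-4,r1:Mul1,r2:Add2,r3:7,r4:5,r5:Add1
cycle 8: CDB Mul1=1; issue MUL r2<-Mul1 // r0:-4,r1:1,r2:Mul1,r3:7,r4:5,r5:Add1
cycle 9: issue MUL r0<-Mul2 // r0:Mul2,r1:1,r2:Mul1,r3:7,r4:5,r5:Add1
cycle 10: CDB Add2=6; issue SUB r0<-Add2 // r0:Add2,r1:1,r2:Mul1,r3:7,r4:5,r5:Add1
cycle 11: - // r0:Add2,r1:1,r2:Mul1,r3:7,r4:5,r5:Add1
cycle 12: CDB Add1=7 // r0:Add2,r1:1,r2:Mul1,r3:7,r4:5,r5:7
cycle 13: CDB Mul2=-20 // r0:Add2,r1:1,r2:Mul1,r3:7,r4:5,r5:7
cycle 14: - // r0:Add2,r1:1,r2:Mul1,r3:7,r4:5,r5:7
cycle 15: CDB Add2=27 // r0:27,r1:1,r2:Mul1,r3:7,r4:5,r5:7

STATUS = TAG Mul1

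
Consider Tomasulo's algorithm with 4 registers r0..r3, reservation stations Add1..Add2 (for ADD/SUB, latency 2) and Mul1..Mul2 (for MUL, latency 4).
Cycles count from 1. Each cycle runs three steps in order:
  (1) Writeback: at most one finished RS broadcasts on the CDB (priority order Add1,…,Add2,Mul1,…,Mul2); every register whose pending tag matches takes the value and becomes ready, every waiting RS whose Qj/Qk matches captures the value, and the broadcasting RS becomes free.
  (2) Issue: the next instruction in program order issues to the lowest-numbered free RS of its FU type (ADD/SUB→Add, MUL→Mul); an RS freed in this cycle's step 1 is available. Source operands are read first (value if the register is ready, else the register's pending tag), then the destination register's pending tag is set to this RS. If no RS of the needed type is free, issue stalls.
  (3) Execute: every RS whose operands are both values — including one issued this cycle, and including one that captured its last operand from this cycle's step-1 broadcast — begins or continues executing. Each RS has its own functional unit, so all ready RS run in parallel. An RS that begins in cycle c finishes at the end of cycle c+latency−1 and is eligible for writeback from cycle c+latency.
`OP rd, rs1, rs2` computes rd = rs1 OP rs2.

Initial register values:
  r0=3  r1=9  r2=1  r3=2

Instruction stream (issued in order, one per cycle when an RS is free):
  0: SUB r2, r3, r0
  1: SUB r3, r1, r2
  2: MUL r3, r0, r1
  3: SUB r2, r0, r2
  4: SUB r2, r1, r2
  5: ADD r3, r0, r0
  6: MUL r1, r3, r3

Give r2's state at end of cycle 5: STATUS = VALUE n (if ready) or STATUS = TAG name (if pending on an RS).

STATUS = TAG Add2

cycle 1: issue SUB r2<-Add1 // r0:3,r1:9,r2:Add1,r3:2
cycle 2: issue SUB r3<-Add2 // r0:3,r1:9,r2:Add1,r3:Add2
cycle 3: CDB Add1=-1; issue MUL r3<-Mul1 // r0:3,r1:9,r2:-1,r3:Mul1
cycle 4: issue SUB r2<-Add1 // r0:3,r1:9,r2:Add1,r3:Mul1
cycle 5: CDB Add2=10; issue SUB r2<-Add2 // r0:3,r1:9,r2:Add2,r3:Mul1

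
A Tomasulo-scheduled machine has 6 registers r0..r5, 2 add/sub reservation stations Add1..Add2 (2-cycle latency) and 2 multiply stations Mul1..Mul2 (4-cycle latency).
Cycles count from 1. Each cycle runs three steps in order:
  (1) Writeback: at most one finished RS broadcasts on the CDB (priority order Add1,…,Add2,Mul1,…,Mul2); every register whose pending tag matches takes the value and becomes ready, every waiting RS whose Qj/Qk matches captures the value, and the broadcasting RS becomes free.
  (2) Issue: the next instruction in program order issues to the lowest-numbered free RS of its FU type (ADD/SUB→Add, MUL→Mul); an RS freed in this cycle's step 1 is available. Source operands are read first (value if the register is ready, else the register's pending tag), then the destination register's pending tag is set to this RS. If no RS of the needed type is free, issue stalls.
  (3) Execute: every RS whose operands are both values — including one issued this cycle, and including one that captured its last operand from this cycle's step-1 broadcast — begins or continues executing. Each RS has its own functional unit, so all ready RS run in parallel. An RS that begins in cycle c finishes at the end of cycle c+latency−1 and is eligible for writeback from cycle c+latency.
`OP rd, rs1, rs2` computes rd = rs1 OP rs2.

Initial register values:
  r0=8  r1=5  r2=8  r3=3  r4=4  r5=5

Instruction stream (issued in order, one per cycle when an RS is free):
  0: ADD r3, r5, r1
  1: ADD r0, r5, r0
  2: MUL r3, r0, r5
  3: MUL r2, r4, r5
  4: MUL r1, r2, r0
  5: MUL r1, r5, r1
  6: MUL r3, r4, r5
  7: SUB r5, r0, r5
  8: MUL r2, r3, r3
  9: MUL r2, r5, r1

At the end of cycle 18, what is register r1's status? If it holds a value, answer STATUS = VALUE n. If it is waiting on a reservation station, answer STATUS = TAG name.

c1: issue ADD r3<-Add1 | r0:8,r1:5,r2:8,r3:Add1,r4:4,r5:5
c2: issue ADD r0<-Add2 | r0:Add2,r1:5,r2:8,r3:Add1,r4:4,r5:5
c3: CDB Add1=10; issue MUL r3<-Mul1 | r0:Add2,r1:5,r2:8,r3:Mul1,r4:4,r5:5
c4: CDB Add2=13; issue MUL r2<-Mul2 | r0:13,r1:5,r2:Mul2,r3:Mul1,r4:4,r5:5
c5: stall | r0:13,r1:5,r2:Mul2,r3:Mul1,r4:4,r5:5
c6: stall | r0:13,r1:5,r2:Mul2,r3:Mul1,r4:4,r5:5
c7: stall | r0:13,r1:5,r2:Mul2,r3:Mul1,r4:4,r5:5
c8: CDB Mul1=65; issue MUL r1<-Mul1 | r0:13,r1:Mul1,r2:Mul2,r3:65,r4:4,r5:5
c9: CDB Mul2=20; issue MUL r1<-Mul2 | r0:13,r1:Mul2,r2:20,r3:65,r4:4,r5:5
c10: stall | r0:13,r1:Mul2,r2:20,r3:65,r4:4,r5:5
c11: stall | r0:13,r1:Mul2,r2:20,r3:65,r4:4,r5:5
c12: stall | r0:13,r1:Mul2,r2:20,r3:65,r4:4,r5:5
c13: CDB Mul1=260; issue MUL r3<-Mul1 | r0:13,r1:Mul2,r2:20,r3:Mul1,r4:4,r5:5
c14: issue SUB r5<-Add1 | r0:13,r1:Mul2,r2:20,r3:Mul1,r4:4,r5:Add1
c15: stall | r0:13,r1:Mul2,r2:20,r3:Mul1,r4:4,r5:Add1
c16: CDB Add1=8; stall | r0:13,r1:Mul2,r2:20,r3:Mul1,r4:4,r5:8
c17: CDB Mul1=20; issue MUL r2<-Mul1 | r0:13,r1:Mul2,r2:Mul1,r3:20,r4:4,r5:8
c18: CDB Mul2=1300; issue MUL r2<-Mul2 | r0:13,r1:1300,r2:Mul2,r3:20,r4:4,r5:8

STATUS = VALUE 1300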